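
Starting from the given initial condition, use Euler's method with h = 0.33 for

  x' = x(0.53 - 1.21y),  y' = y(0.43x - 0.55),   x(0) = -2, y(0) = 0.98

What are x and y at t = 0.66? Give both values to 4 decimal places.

-1.5134, 0.3124

Euler on (x,y): x_{n+1} = x_n + h·x', y_{n+1} = y_n + h·y'.
0.000000: (-2.000000, 0.980000); f=(1.311600, -1.381800) → (-1.567172, 0.524006)
0.330000: (-1.567172, 0.524006); f=(0.163060, -0.641323) → (-1.513362, 0.312370)
(x(0.66), y(0.66)) ≈ (-1.5134, 0.3124)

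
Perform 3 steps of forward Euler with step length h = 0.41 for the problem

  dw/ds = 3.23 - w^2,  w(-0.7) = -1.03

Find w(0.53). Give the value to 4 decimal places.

Euler: w_{n+1} = w_n + h·f(s_n, w_n).
s=-0.700000, w=-1.030000: f=2.169100 → w ← -1.030000 + 0.41·2.169100 = -0.140669
s=-0.290000, w=-0.140669: f=3.210212 → w ← -0.140669 + 0.41·3.210212 = 1.175518
s=0.120000, w=1.175518: f=1.848157 → w ← 1.175518 + 0.41·1.848157 = 1.933263
w(0.53) ≈ 1.9333

1.9333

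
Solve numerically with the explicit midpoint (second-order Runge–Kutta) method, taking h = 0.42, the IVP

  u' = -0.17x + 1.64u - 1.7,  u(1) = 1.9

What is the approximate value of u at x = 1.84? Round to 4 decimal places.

3.8744

Midpoint: k1 = f(x_n, u_n); k2 = f(x_n + h/2, u_n + (h/2)·k1); u_{n+1} = u_n + h·k2.
x=1.000000, u=1.900000:
  k1 = f(1.000000, 1.900000) = 1.246000
  k2 = f(1.210000, 2.161660) = 1.639422
  u ← 1.900000 + 0.42·1.639422 = 2.588557
x=1.420000, u=2.588557:
  k1 = f(1.420000, 2.588557) = 2.303834
  k2 = f(1.630000, 3.072363) = 3.061575
  u ← 2.588557 + 0.42·3.061575 = 3.874419
u(1.84) ≈ 3.8744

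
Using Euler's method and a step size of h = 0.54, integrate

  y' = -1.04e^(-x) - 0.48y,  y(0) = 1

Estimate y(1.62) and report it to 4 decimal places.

-0.3348

Euler: y_{n+1} = y_n + h·f(x_n, y_n).
x=0.000000, y=1.000000: f=-1.520000 → y ← 1.000000 + 0.54·(-1.520000) = 0.179200
x=0.540000, y=0.179200: f=-0.692074 → y ← 0.179200 + 0.54·(-0.692074) = -0.194520
x=1.080000, y=-0.194520: f=-0.259810 → y ← -0.194520 + 0.54·(-0.259810) = -0.334817
y(1.62) ≈ -0.3348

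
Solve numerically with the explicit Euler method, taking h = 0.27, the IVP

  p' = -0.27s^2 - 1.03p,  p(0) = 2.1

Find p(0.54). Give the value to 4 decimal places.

Euler: p_{n+1} = p_n + h·f(s_n, p_n).
s=0.000000, p=2.100000: f=-2.163000 → p ← 2.100000 + 0.27·(-2.163000) = 1.515990
s=0.270000, p=1.515990: f=-1.581153 → p ← 1.515990 + 0.27·(-1.581153) = 1.089079
p(0.54) ≈ 1.0891

1.0891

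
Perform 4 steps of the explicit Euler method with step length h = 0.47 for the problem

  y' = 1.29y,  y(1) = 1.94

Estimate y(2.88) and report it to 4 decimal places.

12.9154

Euler: y_{n+1} = y_n + h·f(t_n, y_n).
t=1.000000, y=1.940000: f=2.502600 → y ← 1.940000 + 0.47·2.502600 = 3.116222
t=1.470000, y=3.116222: f=4.019926 → y ← 3.116222 + 0.47·4.019926 = 5.005587
t=1.940000, y=5.005587: f=6.457208 → y ← 5.005587 + 0.47·6.457208 = 8.040475
t=2.410000, y=8.040475: f=10.372213 → y ← 8.040475 + 0.47·10.372213 = 12.915415
y(2.88) ≈ 12.9154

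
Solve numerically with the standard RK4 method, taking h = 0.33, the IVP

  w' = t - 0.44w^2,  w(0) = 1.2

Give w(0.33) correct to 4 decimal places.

1.0711

RK4: k1 = f(t_n, w_n); k2 = f(t_n + h/2, w_n + (h/2)·k1); k3 = f(t_n + h/2, w_n + (h/2)·k2); k4 = f(t_n + h, w_n + h·k3); w_{n+1} = w_n + (h/6)·(k1 + 2k2 + 2k3 + k4).
t=0.000000, w=1.200000:
  k1 = f(0.000000, 1.200000) = -0.633600
  k2 = f(0.165000, 1.095456) = -0.363010
  k3 = f(0.165000, 1.140103) = -0.406928
  k4 = f(0.330000, 1.065714) = -0.169728
  w ← 1.200000 + (0.33/6)·(k1 + 2k2 + 2k3 + k4) = 1.071124
w(0.33) ≈ 1.0711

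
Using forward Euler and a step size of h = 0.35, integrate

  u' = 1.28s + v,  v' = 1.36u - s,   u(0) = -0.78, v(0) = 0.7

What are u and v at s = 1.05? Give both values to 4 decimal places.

Euler on (u,v): u_{n+1} = u_n + h·u', v_{n+1} = v_n + h·v'.
0.000000: (-0.780000, 0.700000); f=(0.700000, -1.060800) → (-0.535000, 0.328720)
0.350000: (-0.535000, 0.328720); f=(0.776720, -1.077600) → (-0.263148, -0.048440)
0.700000: (-0.263148, -0.048440); f=(0.847560, -1.057881) → (0.033498, -0.418698)
(u(1.05), v(1.05)) ≈ (0.0335, -0.4187)

0.0335, -0.4187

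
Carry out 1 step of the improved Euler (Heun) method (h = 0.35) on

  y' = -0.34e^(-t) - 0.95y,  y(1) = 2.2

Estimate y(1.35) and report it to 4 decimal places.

1.5601

Heun: k1 = f(t_n, y_n); k2 = f(t_n + h, y_n + h·k1); y_{n+1} = y_n + (h/2)·(k1 + k2).
t=1.000000, y=2.200000:
  k1 = f(1.000000, 2.200000) = -2.215079
  k2 = f(1.350000, 1.424722) = -1.441628
  y ← 2.200000 + (0.35/2)·(-2.215079 + (-1.441628)) = 1.560076
y(1.35) ≈ 1.5601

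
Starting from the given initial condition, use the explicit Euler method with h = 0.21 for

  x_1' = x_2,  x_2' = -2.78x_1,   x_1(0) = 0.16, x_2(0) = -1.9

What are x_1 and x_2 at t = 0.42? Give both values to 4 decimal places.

Euler on (x_1,x_2): x_1_{n+1} = x_1_n + h·x_1', x_2_{n+1} = x_2_n + h·x_2'.
0.000000: (0.160000, -1.900000); f=(-1.900000, -0.444800) → (-0.239000, -1.993408)
0.210000: (-0.239000, -1.993408); f=(-1.993408, 0.664420) → (-0.657616, -1.853880)
(x_1(0.42), x_2(0.42)) ≈ (-0.6576, -1.8539)

-0.6576, -1.8539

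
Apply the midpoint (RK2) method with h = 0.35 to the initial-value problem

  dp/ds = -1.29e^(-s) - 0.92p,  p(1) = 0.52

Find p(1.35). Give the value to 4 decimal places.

Midpoint: k1 = f(s_n, p_n); k2 = f(s_n + h/2, p_n + (h/2)·k1); p_{n+1} = p_n + h·k2.
s=1.000000, p=0.520000:
  k1 = f(1.000000, 0.520000) = -0.952964
  k2 = f(1.175000, 0.353231) = -0.723349
  p ← 0.520000 + 0.35·(-0.723349) = 0.266828
p(1.35) ≈ 0.2668

0.2668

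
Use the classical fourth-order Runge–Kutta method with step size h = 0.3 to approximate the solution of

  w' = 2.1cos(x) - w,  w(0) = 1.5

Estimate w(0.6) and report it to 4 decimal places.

1.7064

RK4: k1 = f(x_n, w_n); k2 = f(x_n + h/2, w_n + (h/2)·k1); k3 = f(x_n + h/2, w_n + (h/2)·k2); k4 = f(x_n + h, w_n + h·k3); w_{n+1} = w_n + (h/6)·(k1 + 2k2 + 2k3 + k4).
x=0.000000, w=1.500000:
  k1 = f(0.000000, 1.500000) = 0.600000
  k2 = f(0.150000, 1.590000) = 0.486419
  k3 = f(0.150000, 1.572963) = 0.503456
  k4 = f(0.300000, 1.651037) = 0.355170
  w ← 1.500000 + (0.3/6)·(k1 + 2k2 + 2k3 + k4) = 1.646746
x=0.300000, w=1.646746:
  k1 = f(0.300000, 1.646746) = 0.359461
  k2 = f(0.450000, 1.700665) = 0.190274
  k3 = f(0.450000, 1.675287) = 0.215652
  k4 = f(0.600000, 1.711442) = 0.021763
  w ← 1.646746 + (0.3/6)·(k1 + 2k2 + 2k3 + k4) = 1.706400
w(0.6) ≈ 1.7064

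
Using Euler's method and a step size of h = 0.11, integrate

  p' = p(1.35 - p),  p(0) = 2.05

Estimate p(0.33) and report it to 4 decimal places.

Euler: p_{n+1} = p_n + h·f(x_n, p_n).
x=0.000000, p=2.050000: f=-1.435000 → p ← 2.050000 + 0.11·(-1.435000) = 1.892150
x=0.110000, p=1.892150: f=-1.025829 → p ← 1.892150 + 0.11·(-1.025829) = 1.779309
x=0.220000, p=1.779309: f=-0.763873 → p ← 1.779309 + 0.11·(-0.763873) = 1.695283
p(0.33) ≈ 1.6953

1.6953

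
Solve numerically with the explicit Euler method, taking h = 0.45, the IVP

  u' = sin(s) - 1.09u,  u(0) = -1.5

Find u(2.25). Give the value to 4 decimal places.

Euler: u_{n+1} = u_n + h·f(s_n, u_n).
s=0.000000, u=-1.500000: f=1.635000 → u ← -1.500000 + 0.45·1.635000 = -0.764250
s=0.450000, u=-0.764250: f=1.267998 → u ← -0.764250 + 0.45·1.267998 = -0.193651
s=0.900000, u=-0.193651: f=0.994406 → u ← -0.193651 + 0.45·0.994406 = 0.253832
s=1.350000, u=0.253832: f=0.699046 → u ← 0.253832 + 0.45·0.699046 = 0.568403
s=1.800000, u=0.568403: f=0.354288 → u ← 0.568403 + 0.45·0.354288 = 0.727833
u(2.25) ≈ 0.7278

0.7278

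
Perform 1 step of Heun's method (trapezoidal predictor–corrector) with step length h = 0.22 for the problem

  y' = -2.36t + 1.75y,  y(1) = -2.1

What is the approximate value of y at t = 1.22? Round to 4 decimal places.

Heun: k1 = f(t_n, y_n); k2 = f(t_n + h, y_n + h·k1); y_{n+1} = y_n + (h/2)·(k1 + k2).
t=1.000000, y=-2.100000:
  k1 = f(1.000000, -2.100000) = -6.035000
  k2 = f(1.220000, -3.427700) = -8.877675
  y ← -2.100000 + (0.22/2)·(-6.035000 + (-8.877675)) = -3.740394
y(1.22) ≈ -3.7404

-3.7404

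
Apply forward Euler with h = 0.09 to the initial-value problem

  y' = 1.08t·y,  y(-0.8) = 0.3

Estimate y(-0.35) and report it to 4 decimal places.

Euler: y_{n+1} = y_n + h·f(t_n, y_n).
t=-0.800000, y=0.300000: f=-0.259200 → y ← 0.300000 + 0.09·(-0.259200) = 0.276672
t=-0.710000, y=0.276672: f=-0.212152 → y ← 0.276672 + 0.09·(-0.212152) = 0.257578
t=-0.620000, y=0.257578: f=-0.172474 → y ← 0.257578 + 0.09·(-0.172474) = 0.242056
t=-0.530000, y=0.242056: f=-0.138553 → y ← 0.242056 + 0.09·(-0.138553) = 0.229586
t=-0.440000, y=0.229586: f=-0.109099 → y ← 0.229586 + 0.09·(-0.109099) = 0.219767
y(-0.35) ≈ 0.2198

0.2198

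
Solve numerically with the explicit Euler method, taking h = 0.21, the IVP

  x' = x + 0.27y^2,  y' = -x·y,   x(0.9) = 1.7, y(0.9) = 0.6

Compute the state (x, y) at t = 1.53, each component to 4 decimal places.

3.0544, 0.1023

Euler on (x,y): x_{n+1} = x_n + h·x', y_{n+1} = y_n + h·y'.
0.900000: (1.700000, 0.600000); f=(1.797200, -1.020000) → (2.077412, 0.385800)
1.110000: (2.077412, 0.385800); f=(2.117599, -0.801466) → (2.522108, 0.217492)
1.320000: (2.522108, 0.217492); f=(2.534880, -0.548539) → (3.054433, 0.102299)
(x(1.53), y(1.53)) ≈ (3.0544, 0.1023)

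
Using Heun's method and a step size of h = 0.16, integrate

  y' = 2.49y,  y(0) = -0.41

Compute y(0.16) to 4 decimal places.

-0.6059

Heun: k1 = f(t_n, y_n); k2 = f(t_n + h, y_n + h·k1); y_{n+1} = y_n + (h/2)·(k1 + k2).
t=0.000000, y=-0.410000:
  k1 = f(0.000000, -0.410000) = -1.020900
  k2 = f(0.160000, -0.573344) = -1.427627
  y ← -0.410000 + (0.16/2)·(-1.020900 + (-1.427627)) = -0.605882
y(0.16) ≈ -0.6059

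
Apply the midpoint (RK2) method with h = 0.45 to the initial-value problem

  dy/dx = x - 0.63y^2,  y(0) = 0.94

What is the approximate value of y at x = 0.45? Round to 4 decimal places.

0.8531

Midpoint: k1 = f(x_n, y_n); k2 = f(x_n + h/2, y_n + (h/2)·k1); y_{n+1} = y_n + h·k2.
x=0.000000, y=0.940000:
  k1 = f(0.000000, 0.940000) = -0.556668
  k2 = f(0.225000, 0.814750) = -0.193205
  y ← 0.940000 + 0.45·(-0.193205) = 0.853058
y(0.45) ≈ 0.8531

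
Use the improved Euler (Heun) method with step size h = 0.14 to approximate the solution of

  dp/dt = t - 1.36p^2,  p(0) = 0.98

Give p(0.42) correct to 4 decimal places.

0.7016

Heun: k1 = f(t_n, p_n); k2 = f(t_n + h, p_n + h·k1); p_{n+1} = p_n + (h/2)·(k1 + k2).
t=0.000000, p=0.980000:
  k1 = f(0.000000, 0.980000) = -1.306144
  k2 = f(0.140000, 0.797140) = -0.724187
  p ← 0.980000 + (0.14/2)·(-1.306144 + (-0.724187)) = 0.837877
t=0.140000, p=0.837877:
  k1 = f(0.140000, 0.837877) = -0.814771
  k2 = f(0.280000, 0.723809) = -0.432503
  p ← 0.837877 + (0.14/2)·(-0.814771 + (-0.432503)) = 0.750568
t=0.280000, p=0.750568:
  k1 = f(0.280000, 0.750568) = -0.486158
  k2 = f(0.420000, 0.682505) = -0.213507
  p ← 0.750568 + (0.14/2)·(-0.486158 + (-0.213507)) = 0.701591
p(0.42) ≈ 0.7016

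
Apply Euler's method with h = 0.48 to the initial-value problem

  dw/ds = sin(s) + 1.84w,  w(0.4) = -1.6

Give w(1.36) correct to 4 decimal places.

Euler: w_{n+1} = w_n + h·f(s_n, w_n).
s=0.400000, w=-1.600000: f=-2.554582 → w ← -1.600000 + 0.48·(-2.554582) = -2.826199
s=0.880000, w=-2.826199: f=-4.429468 → w ← -2.826199 + 0.48·(-4.429468) = -4.952344
w(1.36) ≈ -4.9523

-4.9523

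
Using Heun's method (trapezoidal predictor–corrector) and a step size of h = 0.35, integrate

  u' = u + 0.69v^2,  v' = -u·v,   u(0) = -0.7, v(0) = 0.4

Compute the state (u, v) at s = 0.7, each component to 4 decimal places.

-1.2104, 0.7600

Heun on (u,v): k1 = f(s_n, state_n); k2 = f(s_n + h, state_n + h·k1); state_{n+1} = state_n + (h/2)·(k1 + k2).
0.000000: (-0.700000, 0.400000)
  k1 = (-0.589600, 0.280000)
  predictor → (-0.906360, 0.498000)
  k2 = (-0.735237, 0.451367)
  → (-0.931847, 0.527989)
0.350000: (-0.931847, 0.527989)
  k1 = (-0.739493, 0.492005)
  predictor → (-1.190669, 0.700191)
  k2 = (-0.852385, 0.833696)
  → (-1.210425, 0.759987)
(u(0.7), v(0.7)) ≈ (-1.2104, 0.7600)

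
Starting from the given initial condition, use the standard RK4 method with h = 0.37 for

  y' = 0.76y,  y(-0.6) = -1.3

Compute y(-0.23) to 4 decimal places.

RK4: k1 = f(s_n, y_n); k2 = f(s_n + h/2, y_n + (h/2)·k1); k3 = f(s_n + h/2, y_n + (h/2)·k2); k4 = f(s_n + h, y_n + h·k3); y_{n+1} = y_n + (h/6)·(k1 + 2k2 + 2k3 + k4).
s=-0.600000, y=-1.300000:
  k1 = f(-0.600000, -1.300000) = -0.988000
  k2 = f(-0.415000, -1.482780) = -1.126913
  k3 = f(-0.415000, -1.508479) = -1.146444
  k4 = f(-0.230000, -1.724184) = -1.310380
  y ← -1.300000 + (0.37/6)·(k1 + 2k2 + 2k3 + k4) = -1.722114
y(-0.23) ≈ -1.7221

-1.7221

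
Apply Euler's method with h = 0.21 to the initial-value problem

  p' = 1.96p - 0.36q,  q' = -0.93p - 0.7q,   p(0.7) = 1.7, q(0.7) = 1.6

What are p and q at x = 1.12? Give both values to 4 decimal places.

Euler on (p,q): p_{n+1} = p_n + h·p', q_{n+1} = q_n + h·q'.
0.700000: (1.700000, 1.600000); f=(2.756000, -2.701000) → (2.278760, 1.032790)
0.910000: (2.278760, 1.032790); f=(4.094565, -2.842200) → (3.138619, 0.435928)
(p(1.12), q(1.12)) ≈ (3.1386, 0.4359)

3.1386, 0.4359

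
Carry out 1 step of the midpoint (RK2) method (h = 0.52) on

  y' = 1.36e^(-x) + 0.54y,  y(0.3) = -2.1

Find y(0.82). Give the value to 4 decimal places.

Midpoint: k1 = f(x_n, y_n); k2 = f(x_n + h/2, y_n + (h/2)·k1); y_{n+1} = y_n + h·k2.
x=0.300000, y=-2.100000:
  k1 = f(0.300000, -2.100000) = -0.126487
  k2 = f(0.560000, -2.132887) = -0.374914
  y ← -2.100000 + 0.52·(-0.374914) = -2.294956
y(0.82) ≈ -2.2950

-2.2950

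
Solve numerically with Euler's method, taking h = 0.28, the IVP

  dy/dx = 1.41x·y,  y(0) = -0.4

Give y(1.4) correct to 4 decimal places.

Euler: y_{n+1} = y_n + h·f(x_n, y_n).
x=0.000000, y=-0.400000: f=0.000000 → y ← -0.400000 + 0.28·0.000000 = -0.400000
x=0.280000, y=-0.400000: f=-0.157920 → y ← -0.400000 + 0.28·(-0.157920) = -0.444218
x=0.560000, y=-0.444218: f=-0.350754 → y ← -0.444218 + 0.28·(-0.350754) = -0.542429
x=0.840000, y=-0.542429: f=-0.642453 → y ← -0.542429 + 0.28·(-0.642453) = -0.722316
x=1.120000, y=-0.722316: f=-1.140681 → y ← -0.722316 + 0.28·(-1.140681) = -1.041706
y(1.4) ≈ -1.0417

-1.0417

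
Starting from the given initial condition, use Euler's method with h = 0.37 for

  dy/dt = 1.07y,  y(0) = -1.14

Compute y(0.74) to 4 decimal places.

Euler: y_{n+1} = y_n + h·f(t_n, y_n).
t=0.000000, y=-1.140000: f=-1.219800 → y ← -1.140000 + 0.37·(-1.219800) = -1.591326
t=0.370000, y=-1.591326: f=-1.702719 → y ← -1.591326 + 0.37·(-1.702719) = -2.221332
y(0.74) ≈ -2.2213

-2.2213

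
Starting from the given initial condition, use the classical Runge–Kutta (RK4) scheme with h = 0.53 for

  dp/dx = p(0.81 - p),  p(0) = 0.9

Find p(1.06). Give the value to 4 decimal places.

0.8459

RK4: k1 = f(x_n, p_n); k2 = f(x_n + h/2, p_n + (h/2)·k1); k3 = f(x_n + h/2, p_n + (h/2)·k2); k4 = f(x_n + h, p_n + h·k3); p_{n+1} = p_n + (h/6)·(k1 + 2k2 + 2k3 + k4).
x=0.000000, p=0.900000:
  k1 = f(0.000000, 0.900000) = -0.081000
  k2 = f(0.265000, 0.878535) = -0.060210
  k3 = f(0.265000, 0.884044) = -0.065458
  k4 = f(0.530000, 0.865307) = -0.047858
  p ← 0.900000 + (0.53/6)·(k1 + 2k2 + 2k3 + k4) = 0.866416
x=0.530000, p=0.866416:
  k1 = f(0.530000, 0.866416) = -0.048880
  k2 = f(0.795000, 0.853463) = -0.037094
  k3 = f(0.795000, 0.856586) = -0.039905
  k4 = f(1.060000, 0.845266) = -0.029810
  p ← 0.866416 + (0.53/6)·(k1 + 2k2 + 2k3 + k4) = 0.845862
p(1.06) ≈ 0.8459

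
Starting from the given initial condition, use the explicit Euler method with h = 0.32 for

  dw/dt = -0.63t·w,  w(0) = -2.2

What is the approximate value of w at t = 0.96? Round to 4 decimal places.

Euler: w_{n+1} = w_n + h·f(t_n, w_n).
t=0.000000, w=-2.200000: f=0.000000 → w ← -2.200000 + 0.32·0.000000 = -2.200000
t=0.320000, w=-2.200000: f=0.443520 → w ← -2.200000 + 0.32·0.443520 = -2.058074
t=0.640000, w=-2.058074: f=0.829815 → w ← -2.058074 + 0.32·0.829815 = -1.792533
w(0.96) ≈ -1.7925

-1.7925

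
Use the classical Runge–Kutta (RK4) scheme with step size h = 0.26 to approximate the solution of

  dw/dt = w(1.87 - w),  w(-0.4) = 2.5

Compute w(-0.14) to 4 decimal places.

RK4: k1 = f(t_n, w_n); k2 = f(t_n + h/2, w_n + (h/2)·k1); k3 = f(t_n + h/2, w_n + (h/2)·k2); k4 = f(t_n + h, w_n + h·k3); w_{n+1} = w_n + (h/6)·(k1 + 2k2 + 2k3 + k4).
t=-0.400000, w=2.500000:
  k1 = f(-0.400000, 2.500000) = -1.575000
  k2 = f(-0.270000, 2.295250) = -0.976055
  k3 = f(-0.270000, 2.373113) = -1.193944
  k4 = f(-0.140000, 2.189575) = -0.699733
  w ← 2.500000 + (0.26/6)·(k1 + 2k2 + 2k3 + k4) = 2.213362
w(-0.14) ≈ 2.2134

2.2134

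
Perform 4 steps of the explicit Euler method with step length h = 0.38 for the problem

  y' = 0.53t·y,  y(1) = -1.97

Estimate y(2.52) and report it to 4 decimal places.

-5.8623

Euler: y_{n+1} = y_n + h·f(t_n, y_n).
t=1.000000, y=-1.970000: f=-1.044100 → y ← -1.970000 + 0.38·(-1.044100) = -2.366758
t=1.380000, y=-2.366758: f=-1.731047 → y ← -2.366758 + 0.38·(-1.731047) = -3.024556
t=1.760000, y=-3.024556: f=-2.821306 → y ← -3.024556 + 0.38·(-2.821306) = -4.096652
t=2.140000, y=-4.096652: f=-4.646423 → y ← -4.096652 + 0.38·(-4.646423) = -5.862293
y(2.52) ≈ -5.8623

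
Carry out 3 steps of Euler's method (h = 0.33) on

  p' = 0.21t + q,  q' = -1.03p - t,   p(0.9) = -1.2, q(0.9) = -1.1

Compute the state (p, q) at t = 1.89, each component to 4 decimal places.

Euler on (p,q): p_{n+1} = p_n + h·p', q_{n+1} = q_n + h·q'.
0.900000: (-1.200000, -1.100000); f=(-0.911000, 0.336000) → (-1.500630, -0.989120)
1.230000: (-1.500630, -0.989120); f=(-0.730820, 0.315649) → (-1.741801, -0.884956)
1.560000: (-1.741801, -0.884956); f=(-0.557356, 0.234055) → (-1.925728, -0.807718)
(p(1.89), q(1.89)) ≈ (-1.9257, -0.8077)

-1.9257, -0.8077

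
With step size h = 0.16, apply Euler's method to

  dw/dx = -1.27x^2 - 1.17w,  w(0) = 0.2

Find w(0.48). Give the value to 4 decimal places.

Euler: w_{n+1} = w_n + h·f(x_n, w_n).
x=0.000000, w=0.200000: f=-0.234000 → w ← 0.200000 + 0.16·(-0.234000) = 0.162560
x=0.160000, w=0.162560: f=-0.222707 → w ← 0.162560 + 0.16·(-0.222707) = 0.126927
x=0.320000, w=0.126927: f=-0.278552 → w ← 0.126927 + 0.16·(-0.278552) = 0.082358
w(0.48) ≈ 0.0824

0.0824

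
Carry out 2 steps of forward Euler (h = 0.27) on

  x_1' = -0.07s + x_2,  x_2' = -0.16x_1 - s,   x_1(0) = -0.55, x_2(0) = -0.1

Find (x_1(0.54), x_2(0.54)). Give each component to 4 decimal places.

Euler on (x_1,x_2): x_1_{n+1} = x_1_n + h·x_1', x_2_{n+1} = x_2_n + h·x_2'.
0.000000: (-0.550000, -0.100000); f=(-0.100000, 0.088000) → (-0.577000, -0.076240)
0.270000: (-0.577000, -0.076240); f=(-0.095140, -0.177680) → (-0.602688, -0.124214)
(x_1(0.54), x_2(0.54)) ≈ (-0.6027, -0.1242)

-0.6027, -0.1242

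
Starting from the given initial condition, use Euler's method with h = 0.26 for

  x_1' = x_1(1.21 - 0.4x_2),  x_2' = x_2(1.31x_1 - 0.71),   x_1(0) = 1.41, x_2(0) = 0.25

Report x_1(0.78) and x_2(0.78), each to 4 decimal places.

Euler on (x_1,x_2): x_1_{n+1} = x_1_n + h·x_1', x_2_{n+1} = x_2_n + h·x_2'.
0.000000: (1.410000, 0.250000); f=(1.565100, 0.284275) → (1.816926, 0.323912)
0.260000: (1.816926, 0.323912); f=(1.963071, 0.540988) → (2.327325, 0.464568)
0.520000: (2.327325, 0.464568); f=(2.383582, 1.086530) → (2.947056, 0.747066)
(x_1(0.78), x_2(0.78)) ≈ (2.9471, 0.7471)

2.9471, 0.7471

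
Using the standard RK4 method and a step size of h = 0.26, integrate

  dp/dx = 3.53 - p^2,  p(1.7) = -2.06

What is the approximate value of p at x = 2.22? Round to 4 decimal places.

RK4: k1 = f(x_n, p_n); k2 = f(x_n + h/2, p_n + (h/2)·k1); k3 = f(x_n + h/2, p_n + (h/2)·k2); k4 = f(x_n + h, p_n + h·k3); p_{n+1} = p_n + (h/6)·(k1 + 2k2 + 2k3 + k4).
x=1.700000, p=-2.060000:
  k1 = f(1.700000, -2.060000) = -0.713600
  k2 = f(1.830000, -2.152768) = -1.104410
  k3 = f(1.830000, -2.203573) = -1.325735
  k4 = f(1.960000, -2.404691) = -2.252540
  p ← -2.060000 + (0.26/6)·(k1 + 2k2 + 2k3 + k4) = -2.399145
x=1.960000, p=-2.399145:
  k1 = f(1.960000, -2.399145) = -2.225898
  k2 = f(2.090000, -2.688512) = -3.698097
  k3 = f(2.090000, -2.879898) = -4.763812
  k4 = f(2.220000, -3.637737) = -9.703127
  p ← -2.399145 + (0.26/6)·(k1 + 2k2 + 2k3 + k4) = -3.649435
p(2.22) ≈ -3.6494

-3.6494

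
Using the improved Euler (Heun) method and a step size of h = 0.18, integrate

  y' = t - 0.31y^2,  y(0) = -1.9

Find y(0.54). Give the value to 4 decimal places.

-2.5893

Heun: k1 = f(t_n, y_n); k2 = f(t_n + h, y_n + h·k1); y_{n+1} = y_n + (h/2)·(k1 + k2).
t=0.000000, y=-1.900000:
  k1 = f(0.000000, -1.900000) = -1.119100
  k2 = f(0.180000, -2.101438) = -1.188973
  y ← -1.900000 + (0.18/2)·(-1.119100 + (-1.188973)) = -2.107727
t=0.180000, y=-2.107727:
  k1 = f(0.180000, -2.107727) = -1.197178
  k2 = f(0.360000, -2.323219) = -1.313177
  y ← -2.107727 + (0.18/2)·(-1.197178 + (-1.313177)) = -2.333659
t=0.360000, y=-2.333659:
  k1 = f(0.360000, -2.333659) = -1.328248
  k2 = f(0.540000, -2.572743) = -1.511892
  y ← -2.333659 + (0.18/2)·(-1.328248 + (-1.511892)) = -2.589271
y(0.54) ≈ -2.5893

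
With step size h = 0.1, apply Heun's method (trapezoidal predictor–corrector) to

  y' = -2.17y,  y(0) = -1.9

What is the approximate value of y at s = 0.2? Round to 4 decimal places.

Heun: k1 = f(s_n, y_n); k2 = f(s_n + h, y_n + h·k1); y_{n+1} = y_n + (h/2)·(k1 + k2).
s=0.000000, y=-1.900000:
  k1 = f(0.000000, -1.900000) = 4.123000
  k2 = f(0.100000, -1.487700) = 3.228309
  y ← -1.900000 + (0.1/2)·(4.123000 + 3.228309) = -1.532435
s=0.100000, y=-1.532435:
  k1 = f(0.100000, -1.532435) = 3.325383
  k2 = f(0.200000, -1.199896) = 2.603775
  y ← -1.532435 + (0.1/2)·(3.325383 + 2.603775) = -1.235977
y(0.2) ≈ -1.2360

-1.2360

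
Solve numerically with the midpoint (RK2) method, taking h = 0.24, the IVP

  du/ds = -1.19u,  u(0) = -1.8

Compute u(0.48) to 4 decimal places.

Midpoint: k1 = f(s_n, u_n); k2 = f(s_n + h/2, u_n + (h/2)·k1); u_{n+1} = u_n + h·k2.
s=0.000000, u=-1.800000:
  k1 = f(0.000000, -1.800000) = 2.142000
  k2 = f(0.120000, -1.542960) = 1.836122
  u ← -1.800000 + 0.24·1.836122 = -1.359331
s=0.240000, u=-1.359331:
  k1 = f(0.240000, -1.359331) = 1.617603
  k2 = f(0.360000, -1.165218) = 1.386610
  u ← -1.359331 + 0.24·1.386610 = -1.026544
u(0.48) ≈ -1.0265

-1.0265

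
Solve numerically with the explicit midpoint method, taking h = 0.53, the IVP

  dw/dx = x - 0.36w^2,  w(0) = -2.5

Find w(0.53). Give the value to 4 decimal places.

-4.1887

Midpoint: k1 = f(x_n, w_n); k2 = f(x_n + h/2, w_n + (h/2)·k1); w_{n+1} = w_n + h·k2.
x=0.000000, w=-2.500000:
  k1 = f(0.000000, -2.500000) = -2.250000
  k2 = f(0.265000, -3.096250) = -3.186235
  w ← -2.500000 + 0.53·(-3.186235) = -4.188705
w(0.53) ≈ -4.1887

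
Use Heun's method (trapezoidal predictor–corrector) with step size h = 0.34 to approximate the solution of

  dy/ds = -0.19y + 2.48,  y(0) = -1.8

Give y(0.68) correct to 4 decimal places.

-0.0011

Heun: k1 = f(s_n, y_n); k2 = f(s_n + h, y_n + h·k1); y_{n+1} = y_n + (h/2)·(k1 + k2).
s=0.000000, y=-1.800000:
  k1 = f(0.000000, -1.800000) = 2.822000
  k2 = f(0.340000, -0.840520) = 2.639699
  y ← -1.800000 + (0.34/2)·(2.822000 + 2.639699) = -0.871511
s=0.340000, y=-0.871511:
  k1 = f(0.340000, -0.871511) = 2.645587
  k2 = f(0.680000, 0.027988) = 2.474682
  y ← -0.871511 + (0.34/2)·(2.645587 + 2.474682) = -0.001065
y(0.68) ≈ -0.0011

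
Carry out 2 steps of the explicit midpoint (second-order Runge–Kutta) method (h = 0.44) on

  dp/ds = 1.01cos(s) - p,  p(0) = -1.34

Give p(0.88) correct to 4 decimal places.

Midpoint: k1 = f(s_n, p_n); k2 = f(s_n + h/2, p_n + (h/2)·k1); p_{n+1} = p_n + h·k2.
s=0.000000, p=-1.340000:
  k1 = f(0.000000, -1.340000) = 2.350000
  k2 = f(0.220000, -0.823000) = 1.808656
  p ← -1.340000 + 0.44·1.808656 = -0.544191
s=0.440000, p=-0.544191:
  k1 = f(0.440000, -0.544191) = 1.457990
  k2 = f(0.660000, -0.223433) = 1.021325
  p ← -0.544191 + 0.44·1.021325 = -0.094808
p(0.88) ≈ -0.0948

-0.0948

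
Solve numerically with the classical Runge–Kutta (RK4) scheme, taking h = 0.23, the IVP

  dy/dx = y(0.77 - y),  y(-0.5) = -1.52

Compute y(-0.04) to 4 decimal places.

RK4: k1 = f(x_n, y_n); k2 = f(x_n + h/2, y_n + (h/2)·k1); k3 = f(x_n + h/2, y_n + (h/2)·k2); k4 = f(x_n + h, y_n + h·k3); y_{n+1} = y_n + (h/6)·(k1 + 2k2 + 2k3 + k4).
x=-0.500000, y=-1.520000:
  k1 = f(-0.500000, -1.520000) = -3.480800
  k2 = f(-0.385000, -1.920292) = -5.166146
  k3 = f(-0.385000, -2.114107) = -6.097310
  k4 = f(-0.270000, -2.922381) = -10.790546
  y ← -1.520000 + (0.23/6)·(k1 + 2k2 + 2k3 + k4) = -2.930600
x=-0.270000, y=-2.930600:
  k1 = f(-0.270000, -2.930600) = -10.844978
  k2 = f(-0.155000, -4.177772) = -20.670666
  k3 = f(-0.155000, -5.307727) = -32.258910
  k4 = f(-0.040000, -10.350149) = -115.095203
  y ← -2.930600 + (0.23/6)·(k1 + 2k2 + 2k3 + k4) = -11.816241
y(-0.04) ≈ -11.8162

-11.8162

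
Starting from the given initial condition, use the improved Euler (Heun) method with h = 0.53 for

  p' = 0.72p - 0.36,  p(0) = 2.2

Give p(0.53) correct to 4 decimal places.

Heun: k1 = f(t_n, p_n); k2 = f(t_n + h, p_n + h·k1); p_{n+1} = p_n + (h/2)·(k1 + k2).
t=0.000000, p=2.200000:
  k1 = f(0.000000, 2.200000) = 1.224000
  k2 = f(0.530000, 2.848720) = 1.691078
  p ← 2.200000 + (0.53/2)·(1.224000 + 1.691078) = 2.972496
p(0.53) ≈ 2.9725

2.9725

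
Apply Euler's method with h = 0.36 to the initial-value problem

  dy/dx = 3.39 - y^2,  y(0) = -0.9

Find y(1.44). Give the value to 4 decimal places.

1.8179

Euler: y_{n+1} = y_n + h·f(x_n, y_n).
x=0.000000, y=-0.900000: f=2.580000 → y ← -0.900000 + 0.36·2.580000 = 0.028800
x=0.360000, y=0.028800: f=3.389171 → y ← 0.028800 + 0.36·3.389171 = 1.248901
x=0.720000, y=1.248901: f=1.830245 → y ← 1.248901 + 0.36·1.830245 = 1.907790
x=1.080000, y=1.907790: f=-0.249662 → y ← 1.907790 + 0.36·(-0.249662) = 1.817912
y(1.44) ≈ 1.8179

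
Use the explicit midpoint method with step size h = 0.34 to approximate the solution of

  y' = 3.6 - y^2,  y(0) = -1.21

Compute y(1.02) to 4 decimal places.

1.4983

Midpoint: k1 = f(t_n, y_n); k2 = f(t_n + h/2, y_n + (h/2)·k1); y_{n+1} = y_n + h·k2.
t=0.000000, y=-1.210000:
  k1 = f(0.000000, -1.210000) = 2.135900
  k2 = f(0.170000, -0.846897) = 2.882765
  y ← -1.210000 + 0.34·2.882765 = -0.229860
t=0.340000, y=-0.229860:
  k1 = f(0.340000, -0.229860) = 3.547165
  k2 = f(0.510000, 0.373158) = 3.460753
  y ← -0.229860 + 0.34·3.460753 = 0.946796
t=0.680000, y=0.946796:
  k1 = f(0.680000, 0.946796) = 2.703577
  k2 = f(0.850000, 1.406404) = 1.622027
  y ← 0.946796 + 0.34·1.622027 = 1.498285
y(1.02) ≈ 1.4983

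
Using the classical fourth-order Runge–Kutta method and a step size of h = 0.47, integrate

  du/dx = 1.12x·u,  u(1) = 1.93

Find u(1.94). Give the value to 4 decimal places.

RK4: k1 = f(x_n, u_n); k2 = f(x_n + h/2, u_n + (h/2)·k1); k3 = f(x_n + h/2, u_n + (h/2)·k2); k4 = f(x_n + h, u_n + h·k3); u_{n+1} = u_n + (h/6)·(k1 + 2k2 + 2k3 + k4).
x=1.000000, u=1.930000:
  k1 = f(1.000000, 1.930000) = 2.161600
  k2 = f(1.235000, 2.437976) = 3.372208
  k3 = f(1.235000, 2.722469) = 3.765719
  k4 = f(1.470000, 3.699888) = 6.091496
  u ← 1.930000 + (0.47/6)·(k1 + 2k2 + 2k3 + k4) = 3.694768
x=1.470000, u=3.694768:
  k1 = f(1.470000, 3.694768) = 6.083066
  k2 = f(1.705000, 5.124288) = 9.785341
  k3 = f(1.705000, 5.994323) = 11.446759
  k4 = f(1.940000, 9.074745) = 19.717605
  u ← 3.694768 + (0.47/6)·(k1 + 2k2 + 2k3 + k4) = 9.042183
u(1.94) ≈ 9.0422

9.0422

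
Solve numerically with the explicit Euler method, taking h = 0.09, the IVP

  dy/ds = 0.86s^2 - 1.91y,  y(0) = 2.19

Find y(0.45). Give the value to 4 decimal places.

Euler: y_{n+1} = y_n + h·f(s_n, y_n).
s=0.000000, y=2.190000: f=-4.182900 → y ← 2.190000 + 0.09·(-4.182900) = 1.813539
s=0.090000, y=1.813539: f=-3.456893 → y ← 1.813539 + 0.09·(-3.456893) = 1.502419
s=0.180000, y=1.502419: f=-2.841755 → y ← 1.502419 + 0.09·(-2.841755) = 1.246661
s=0.270000, y=1.246661: f=-2.318428 → y ← 1.246661 + 0.09·(-2.318428) = 1.038002
s=0.360000, y=1.038002: f=-1.871128 → y ← 1.038002 + 0.09·(-1.871128) = 0.869601
y(0.45) ≈ 0.8696

0.8696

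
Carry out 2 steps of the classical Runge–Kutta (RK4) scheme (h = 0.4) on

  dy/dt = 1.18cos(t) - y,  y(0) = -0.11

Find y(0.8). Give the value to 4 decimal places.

0.5196

RK4: k1 = f(t_n, y_n); k2 = f(t_n + h/2, y_n + (h/2)·k1); k3 = f(t_n + h/2, y_n + (h/2)·k2); k4 = f(t_n + h, y_n + h·k3); y_{n+1} = y_n + (h/6)·(k1 + 2k2 + 2k3 + k4).
t=0.000000, y=-0.110000:
  k1 = f(0.000000, -0.110000) = 1.290000
  k2 = f(0.200000, 0.148000) = 1.008479
  k3 = f(0.200000, 0.091696) = 1.064783
  k4 = f(0.400000, 0.315913) = 0.770939
  y ← -0.110000 + (0.4/6)·(k1 + 2k2 + 2k3 + k4) = 0.303831
t=0.400000, y=0.303831:
  k1 = f(0.400000, 0.303831) = 0.783021
  k2 = f(0.600000, 0.460435) = 0.513461
  k3 = f(0.600000, 0.406523) = 0.567373
  k4 = f(0.800000, 0.530780) = 0.291334
  y ← 0.303831 + (0.4/6)·(k1 + 2k2 + 2k3 + k4) = 0.519566
y(0.8) ≈ 0.5196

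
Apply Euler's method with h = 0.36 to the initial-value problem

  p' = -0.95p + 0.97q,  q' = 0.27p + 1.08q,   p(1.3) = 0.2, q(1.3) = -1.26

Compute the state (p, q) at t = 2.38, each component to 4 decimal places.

-1.3808, -3.4577

Euler on (p,q): p_{n+1} = p_n + h·p', q_{n+1} = q_n + h·q'.
1.300000: (0.200000, -1.260000); f=(-1.412200, -1.306800) → (-0.308392, -1.730448)
1.660000: (-0.308392, -1.730448); f=(-1.385562, -1.952150) → (-0.807194, -2.433222)
2.020000: (-0.807194, -2.433222); f=(-1.593391, -2.845822) → (-1.380815, -3.457718)
(p(2.38), q(2.38)) ≈ (-1.3808, -3.4577)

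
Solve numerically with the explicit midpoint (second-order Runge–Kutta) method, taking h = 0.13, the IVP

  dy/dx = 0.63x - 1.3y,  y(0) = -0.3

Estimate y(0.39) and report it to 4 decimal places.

Midpoint: k1 = f(x_n, y_n); k2 = f(x_n + h/2, y_n + (h/2)·k1); y_{n+1} = y_n + h·k2.
x=0.000000, y=-0.300000:
  k1 = f(0.000000, -0.300000) = 0.390000
  k2 = f(0.065000, -0.274650) = 0.397995
  y ← -0.300000 + 0.13·0.397995 = -0.248261
x=0.130000, y=-0.248261:
  k1 = f(0.130000, -0.248261) = 0.404639
  k2 = f(0.195000, -0.221959) = 0.411397
  y ← -0.248261 + 0.13·0.411397 = -0.194779
x=0.260000, y=-0.194779:
  k1 = f(0.260000, -0.194779) = 0.417013
  k2 = f(0.325000, -0.167673) = 0.422725
  y ← -0.194779 + 0.13·0.422725 = -0.139825
y(0.39) ≈ -0.1398

-0.1398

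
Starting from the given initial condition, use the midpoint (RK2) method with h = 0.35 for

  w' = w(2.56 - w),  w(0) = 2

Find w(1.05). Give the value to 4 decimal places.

Midpoint: k1 = f(x_n, w_n); k2 = f(x_n + h/2, w_n + (h/2)·k1); w_{n+1} = w_n + h·k2.
x=0.000000, w=2.000000:
  k1 = f(0.000000, 2.000000) = 1.120000
  k2 = f(0.175000, 2.196000) = 0.799344
  w ← 2.000000 + 0.35·0.799344 = 2.279770
x=0.350000, w=2.279770:
  k1 = f(0.350000, 2.279770) = 0.638859
  k2 = f(0.525000, 2.391571) = 0.402810
  w ← 2.279770 + 0.35·0.402810 = 2.420754
x=0.700000, w=2.420754:
  k1 = f(0.700000, 2.420754) = 0.337080
  k2 = f(0.875000, 2.479743) = 0.199017
  w ← 2.420754 + 0.35·0.199017 = 2.490410
w(1.05) ≈ 2.4904

2.4904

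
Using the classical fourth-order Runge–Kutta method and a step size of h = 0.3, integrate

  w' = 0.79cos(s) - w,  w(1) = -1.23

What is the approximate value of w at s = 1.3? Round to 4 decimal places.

-0.8293

RK4: k1 = f(s_n, w_n); k2 = f(s_n + h/2, w_n + (h/2)·k1); k3 = f(s_n + h/2, w_n + (h/2)·k2); k4 = f(s_n + h, w_n + h·k3); w_{n+1} = w_n + (h/6)·(k1 + 2k2 + 2k3 + k4).
s=1.000000, w=-1.230000:
  k1 = f(1.000000, -1.230000) = 1.656839
  k2 = f(1.150000, -0.981474) = 1.304179
  k3 = f(1.150000, -1.034373) = 1.357078
  k4 = f(1.300000, -0.822877) = 1.034201
  w ← -1.230000 + (0.3/6)·(k1 + 2k2 + 2k3 + k4) = -0.829322
w(1.3) ≈ -0.8293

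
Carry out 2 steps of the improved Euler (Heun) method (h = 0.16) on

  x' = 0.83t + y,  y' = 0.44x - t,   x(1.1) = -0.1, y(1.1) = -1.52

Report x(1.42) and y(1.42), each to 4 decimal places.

-0.3155, -1.9516

Heun on (x,y): k1 = f(t_n, state_n); k2 = f(t_n + h, state_n + h·k1); state_{n+1} = state_n + (h/2)·(k1 + k2).
1.100000: (-0.100000, -1.520000)
  k1 = (-0.607000, -1.144000)
  predictor → (-0.197120, -1.703040)
  k2 = (-0.657240, -1.346733)
  → (-0.201139, -1.719259)
1.260000: (-0.201139, -1.719259)
  k1 = (-0.673459, -1.348501)
  predictor → (-0.308893, -1.935019)
  k2 = (-0.756419, -1.555913)
  → (-0.315529, -1.951612)
(x(1.42), y(1.42)) ≈ (-0.3155, -1.9516)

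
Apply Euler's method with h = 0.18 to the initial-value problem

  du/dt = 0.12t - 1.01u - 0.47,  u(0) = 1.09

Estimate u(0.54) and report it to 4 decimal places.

0.3975

Euler: u_{n+1} = u_n + h·f(t_n, u_n).
t=0.000000, u=1.090000: f=-1.570900 → u ← 1.090000 + 0.18·(-1.570900) = 0.807238
t=0.180000, u=0.807238: f=-1.263710 → u ← 0.807238 + 0.18·(-1.263710) = 0.579770
t=0.360000, u=0.579770: f=-1.012368 → u ← 0.579770 + 0.18·(-1.012368) = 0.397544
u(0.54) ≈ 0.3975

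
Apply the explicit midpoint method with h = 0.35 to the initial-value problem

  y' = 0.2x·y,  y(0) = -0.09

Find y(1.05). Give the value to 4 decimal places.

Midpoint: k1 = f(x_n, y_n); k2 = f(x_n + h/2, y_n + (h/2)·k1); y_{n+1} = y_n + h·k2.
x=0.000000, y=-0.090000:
  k1 = f(0.000000, -0.090000) = 0.000000
  k2 = f(0.175000, -0.090000) = -0.003150
  y ← -0.090000 + 0.35·(-0.003150) = -0.091103
x=0.350000, y=-0.091103:
  k1 = f(0.350000, -0.091103) = -0.006377
  k2 = f(0.525000, -0.092219) = -0.009683
  y ← -0.091103 + 0.35·(-0.009683) = -0.094492
x=0.700000, y=-0.094492:
  k1 = f(0.700000, -0.094492) = -0.013229
  k2 = f(0.875000, -0.096807) = -0.016941
  y ← -0.094492 + 0.35·(-0.016941) = -0.100421
y(1.05) ≈ -0.1004

-0.1004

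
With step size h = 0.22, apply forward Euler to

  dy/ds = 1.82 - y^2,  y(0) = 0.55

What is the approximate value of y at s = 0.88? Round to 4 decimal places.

1.3024

Euler: y_{n+1} = y_n + h·f(s_n, y_n).
s=0.000000, y=0.550000: f=1.517500 → y ← 0.550000 + 0.22·1.517500 = 0.883850
s=0.220000, y=0.883850: f=1.038809 → y ← 0.883850 + 0.22·1.038809 = 1.112388
s=0.440000, y=1.112388: f=0.582593 → y ← 1.112388 + 0.22·0.582593 = 1.240558
s=0.660000, y=1.240558: f=0.281015 → y ← 1.240558 + 0.22·0.281015 = 1.302382
y(0.88) ≈ 1.3024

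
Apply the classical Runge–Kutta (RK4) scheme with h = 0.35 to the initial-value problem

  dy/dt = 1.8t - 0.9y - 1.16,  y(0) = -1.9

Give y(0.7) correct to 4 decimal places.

-1.2530

RK4: k1 = f(t_n, y_n); k2 = f(t_n + h/2, y_n + (h/2)·k1); k3 = f(t_n + h/2, y_n + (h/2)·k2); k4 = f(t_n + h, y_n + h·k3); y_{n+1} = y_n + (h/6)·(k1 + 2k2 + 2k3 + k4).
t=0.000000, y=-1.900000:
  k1 = f(0.000000, -1.900000) = 0.550000
  k2 = f(0.175000, -1.803750) = 0.778375
  k3 = f(0.175000, -1.763784) = 0.742406
  k4 = f(0.350000, -1.640158) = 0.946142
  y ← -1.900000 + (0.35/6)·(k1 + 2k2 + 2k3 + k4) = -1.635301
t=0.350000, y=-1.635301:
  k1 = f(0.350000, -1.635301) = 0.941771
  k2 = f(0.525000, -1.470491) = 1.108442
  k3 = f(0.525000, -1.441323) = 1.082191
  k4 = f(0.700000, -1.256534) = 1.230880
  y ← -1.635301 + (0.35/6)·(k1 + 2k2 + 2k3 + k4) = -1.252989
y(0.7) ≈ -1.2530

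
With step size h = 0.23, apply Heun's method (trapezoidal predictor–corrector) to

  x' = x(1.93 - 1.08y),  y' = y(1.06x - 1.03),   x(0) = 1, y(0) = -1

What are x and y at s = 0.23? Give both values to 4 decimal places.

1.9334, -1.0919

Heun on (x,y): k1 = f(s_n, state_n); k2 = f(s_n + h, state_n + h·k1); state_{n+1} = state_n + (h/2)·(k1 + k2).
0.000000: (1.000000, -1.000000)
  k1 = (3.010000, -0.030000)
  predictor → (1.692300, -1.006900)
  k2 = (5.106434, -0.769108)
  → (1.933390, -1.091897)
(x(0.23), y(0.23)) ≈ (1.9334, -1.0919)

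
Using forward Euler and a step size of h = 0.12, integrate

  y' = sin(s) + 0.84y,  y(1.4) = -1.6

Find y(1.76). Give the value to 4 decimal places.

-1.7393

Euler: y_{n+1} = y_n + h·f(s_n, y_n).
s=1.400000, y=-1.600000: f=-0.358550 → y ← -1.600000 + 0.12·(-0.358550) = -1.643026
s=1.520000, y=-1.643026: f=-0.381432 → y ← -1.643026 + 0.12·(-0.381432) = -1.688798
s=1.640000, y=-1.688798: f=-0.420984 → y ← -1.688798 + 0.12·(-0.420984) = -1.739316
y(1.76) ≈ -1.7393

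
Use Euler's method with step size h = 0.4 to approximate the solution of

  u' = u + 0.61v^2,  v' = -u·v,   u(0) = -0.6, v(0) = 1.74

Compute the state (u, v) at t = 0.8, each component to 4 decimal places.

0.9941, 2.2450

Euler on (u,v): u_{n+1} = u_n + h·u', v_{n+1} = v_n + h·v'.
0.000000: (-0.600000, 1.740000); f=(1.246836, 1.044000) → (-0.101266, 2.157600)
0.400000: (-0.101266, 2.157600); f=(2.738429, 0.218491) → (0.994106, 2.244996)
(u(0.8), v(0.8)) ≈ (0.9941, 2.2450)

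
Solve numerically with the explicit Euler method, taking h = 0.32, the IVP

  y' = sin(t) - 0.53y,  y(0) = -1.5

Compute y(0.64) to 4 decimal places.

Euler: y_{n+1} = y_n + h·f(t_n, y_n).
t=0.000000, y=-1.500000: f=0.795000 → y ← -1.500000 + 0.32·0.795000 = -1.245600
t=0.320000, y=-1.245600: f=0.974735 → y ← -1.245600 + 0.32·0.974735 = -0.933685
y(0.64) ≈ -0.9337

-0.9337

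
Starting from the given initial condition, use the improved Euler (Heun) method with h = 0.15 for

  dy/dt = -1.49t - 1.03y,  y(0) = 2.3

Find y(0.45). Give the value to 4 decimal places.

Heun: k1 = f(t_n, y_n); k2 = f(t_n + h, y_n + h·k1); y_{n+1} = y_n + (h/2)·(k1 + k2).
t=0.000000, y=2.300000:
  k1 = f(0.000000, 2.300000) = -2.369000
  k2 = f(0.150000, 1.944650) = -2.226490
  y ← 2.300000 + (0.15/2)·(-2.369000 + (-2.226490)) = 1.955338
t=0.150000, y=1.955338:
  k1 = f(0.150000, 1.955338) = -2.237498
  k2 = f(0.300000, 1.619714) = -2.115305
  y ← 1.955338 + (0.15/2)·(-2.237498 + (-2.115305)) = 1.628878
t=0.300000, y=1.628878:
  k1 = f(0.300000, 1.628878) = -2.124744
  k2 = f(0.450000, 1.310166) = -2.019971
  y ← 1.628878 + (0.15/2)·(-2.124744 + (-2.019971)) = 1.318024
y(0.45) ≈ 1.3180

1.3180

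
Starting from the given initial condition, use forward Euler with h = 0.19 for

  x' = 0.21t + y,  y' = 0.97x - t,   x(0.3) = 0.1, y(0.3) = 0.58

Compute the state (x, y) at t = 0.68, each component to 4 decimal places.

Euler on (x,y): x_{n+1} = x_n + h·x', y_{n+1} = y_n + h·y'.
0.300000: (0.100000, 0.580000); f=(0.643000, -0.203000) → (0.222170, 0.541430)
0.490000: (0.222170, 0.541430); f=(0.644330, -0.274495) → (0.344593, 0.489276)
(x(0.68), y(0.68)) ≈ (0.3446, 0.4893)

0.3446, 0.4893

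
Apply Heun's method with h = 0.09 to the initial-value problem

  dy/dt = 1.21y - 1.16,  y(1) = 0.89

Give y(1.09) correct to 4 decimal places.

Heun: k1 = f(t_n, y_n); k2 = f(t_n + h, y_n + h·k1); y_{n+1} = y_n + (h/2)·(k1 + k2).
t=1.000000, y=0.890000:
  k1 = f(1.000000, 0.890000) = -0.083100
  k2 = f(1.090000, 0.882521) = -0.092150
  y ← 0.890000 + (0.09/2)·(-0.083100 + (-0.092150)) = 0.882114
y(1.09) ≈ 0.8821

0.8821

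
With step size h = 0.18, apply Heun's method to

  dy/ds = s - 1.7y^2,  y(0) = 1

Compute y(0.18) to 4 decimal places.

Heun: k1 = f(s_n, y_n); k2 = f(s_n + h, y_n + h·k1); y_{n+1} = y_n + (h/2)·(k1 + k2).
s=0.000000, y=1.000000:
  k1 = f(0.000000, 1.000000) = -1.700000
  k2 = f(0.180000, 0.694000) = -0.638781
  y ← 1.000000 + (0.18/2)·(-1.700000 + (-0.638781)) = 0.789510
y(0.18) ≈ 0.7895

0.7895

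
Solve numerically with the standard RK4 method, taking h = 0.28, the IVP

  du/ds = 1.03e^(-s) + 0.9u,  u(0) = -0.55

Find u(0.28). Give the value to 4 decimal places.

-0.4199

RK4: k1 = f(s_n, u_n); k2 = f(s_n + h/2, u_n + (h/2)·k1); k3 = f(s_n + h/2, u_n + (h/2)·k2); k4 = f(s_n + h, u_n + h·k3); u_{n+1} = u_n + (h/6)·(k1 + 2k2 + 2k3 + k4).
s=0.000000, u=-0.550000:
  k1 = f(0.000000, -0.550000) = 0.535000
  k2 = f(0.140000, -0.475100) = 0.467849
  k3 = f(0.140000, -0.484501) = 0.459388
  k4 = f(0.280000, -0.421371) = 0.399223
  u ← -0.550000 + (0.28/6)·(k1 + 2k2 + 2k3 + k4) = -0.419861
u(0.28) ≈ -0.4199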